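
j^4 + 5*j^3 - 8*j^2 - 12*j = j*(j - 2)*(j + 1)*(j + 6)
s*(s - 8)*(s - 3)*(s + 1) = s^4 - 10*s^3 + 13*s^2 + 24*s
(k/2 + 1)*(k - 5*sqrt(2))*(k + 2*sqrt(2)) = k^3/2 - 3*sqrt(2)*k^2/2 + k^2 - 10*k - 3*sqrt(2)*k - 20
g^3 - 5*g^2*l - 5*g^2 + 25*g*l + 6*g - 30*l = (g - 3)*(g - 2)*(g - 5*l)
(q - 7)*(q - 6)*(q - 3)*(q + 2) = q^4 - 14*q^3 + 49*q^2 + 36*q - 252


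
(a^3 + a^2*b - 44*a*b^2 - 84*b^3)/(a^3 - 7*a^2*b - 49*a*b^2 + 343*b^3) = (a^2 + 8*a*b + 12*b^2)/(a^2 - 49*b^2)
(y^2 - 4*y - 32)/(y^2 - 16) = (y - 8)/(y - 4)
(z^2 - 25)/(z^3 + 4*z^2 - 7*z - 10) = (z - 5)/(z^2 - z - 2)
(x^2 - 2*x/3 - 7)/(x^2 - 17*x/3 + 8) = (3*x + 7)/(3*x - 8)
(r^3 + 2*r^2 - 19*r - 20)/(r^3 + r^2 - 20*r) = (r + 1)/r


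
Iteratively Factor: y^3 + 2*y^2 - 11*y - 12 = (y - 3)*(y^2 + 5*y + 4) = (y - 3)*(y + 1)*(y + 4)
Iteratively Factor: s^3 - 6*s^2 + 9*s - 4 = (s - 1)*(s^2 - 5*s + 4) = (s - 4)*(s - 1)*(s - 1)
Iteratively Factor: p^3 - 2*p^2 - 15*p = (p)*(p^2 - 2*p - 15) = p*(p + 3)*(p - 5)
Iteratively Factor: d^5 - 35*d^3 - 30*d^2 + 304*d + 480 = (d - 4)*(d^4 + 4*d^3 - 19*d^2 - 106*d - 120) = (d - 5)*(d - 4)*(d^3 + 9*d^2 + 26*d + 24) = (d - 5)*(d - 4)*(d + 4)*(d^2 + 5*d + 6) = (d - 5)*(d - 4)*(d + 3)*(d + 4)*(d + 2)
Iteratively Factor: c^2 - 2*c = (c - 2)*(c)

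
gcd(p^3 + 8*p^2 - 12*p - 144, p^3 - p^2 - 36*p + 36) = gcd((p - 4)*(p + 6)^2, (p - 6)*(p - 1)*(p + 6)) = p + 6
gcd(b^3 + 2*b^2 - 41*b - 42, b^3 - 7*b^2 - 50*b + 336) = b^2 + b - 42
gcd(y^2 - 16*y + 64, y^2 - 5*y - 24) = y - 8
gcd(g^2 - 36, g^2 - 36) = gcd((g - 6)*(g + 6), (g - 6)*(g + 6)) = g^2 - 36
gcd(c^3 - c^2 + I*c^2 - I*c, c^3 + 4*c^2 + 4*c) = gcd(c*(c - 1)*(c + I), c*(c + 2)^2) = c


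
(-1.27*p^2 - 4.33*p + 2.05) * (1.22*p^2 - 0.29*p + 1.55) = -1.5494*p^4 - 4.9143*p^3 + 1.7882*p^2 - 7.306*p + 3.1775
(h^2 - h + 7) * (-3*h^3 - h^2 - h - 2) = -3*h^5 + 2*h^4 - 21*h^3 - 8*h^2 - 5*h - 14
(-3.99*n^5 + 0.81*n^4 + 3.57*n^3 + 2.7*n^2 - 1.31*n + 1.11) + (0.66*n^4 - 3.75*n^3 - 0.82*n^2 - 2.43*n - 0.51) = -3.99*n^5 + 1.47*n^4 - 0.18*n^3 + 1.88*n^2 - 3.74*n + 0.6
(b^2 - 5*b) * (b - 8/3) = b^3 - 23*b^2/3 + 40*b/3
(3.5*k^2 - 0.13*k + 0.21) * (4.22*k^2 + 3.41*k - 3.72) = 14.77*k^4 + 11.3864*k^3 - 12.5771*k^2 + 1.1997*k - 0.7812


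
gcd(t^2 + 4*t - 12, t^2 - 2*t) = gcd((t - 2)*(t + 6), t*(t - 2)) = t - 2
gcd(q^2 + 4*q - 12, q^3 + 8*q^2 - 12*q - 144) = q + 6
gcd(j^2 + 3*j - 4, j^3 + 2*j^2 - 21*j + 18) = j - 1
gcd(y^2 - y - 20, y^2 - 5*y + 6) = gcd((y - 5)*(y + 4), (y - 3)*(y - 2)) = 1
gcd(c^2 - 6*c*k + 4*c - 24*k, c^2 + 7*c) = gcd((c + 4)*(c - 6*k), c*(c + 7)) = 1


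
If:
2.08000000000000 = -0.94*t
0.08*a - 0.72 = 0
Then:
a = 9.00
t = -2.21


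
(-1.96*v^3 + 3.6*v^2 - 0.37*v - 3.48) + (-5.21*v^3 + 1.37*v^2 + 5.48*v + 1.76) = -7.17*v^3 + 4.97*v^2 + 5.11*v - 1.72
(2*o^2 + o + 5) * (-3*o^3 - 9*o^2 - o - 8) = -6*o^5 - 21*o^4 - 26*o^3 - 62*o^2 - 13*o - 40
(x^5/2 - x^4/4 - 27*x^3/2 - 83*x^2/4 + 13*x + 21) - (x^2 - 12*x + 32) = x^5/2 - x^4/4 - 27*x^3/2 - 87*x^2/4 + 25*x - 11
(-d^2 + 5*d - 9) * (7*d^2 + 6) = -7*d^4 + 35*d^3 - 69*d^2 + 30*d - 54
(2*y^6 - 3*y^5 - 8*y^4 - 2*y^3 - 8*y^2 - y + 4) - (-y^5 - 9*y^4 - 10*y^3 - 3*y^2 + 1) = 2*y^6 - 2*y^5 + y^4 + 8*y^3 - 5*y^2 - y + 3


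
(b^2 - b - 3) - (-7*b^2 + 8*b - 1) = 8*b^2 - 9*b - 2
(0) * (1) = 0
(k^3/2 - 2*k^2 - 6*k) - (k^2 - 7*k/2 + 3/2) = k^3/2 - 3*k^2 - 5*k/2 - 3/2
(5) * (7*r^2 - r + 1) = 35*r^2 - 5*r + 5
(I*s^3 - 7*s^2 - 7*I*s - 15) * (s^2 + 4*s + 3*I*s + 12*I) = I*s^5 - 10*s^4 + 4*I*s^4 - 40*s^3 - 28*I*s^3 + 6*s^2 - 112*I*s^2 + 24*s - 45*I*s - 180*I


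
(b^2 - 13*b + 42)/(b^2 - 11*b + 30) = (b - 7)/(b - 5)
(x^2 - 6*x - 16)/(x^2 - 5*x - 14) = (x - 8)/(x - 7)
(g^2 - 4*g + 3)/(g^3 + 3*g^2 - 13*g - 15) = (g - 1)/(g^2 + 6*g + 5)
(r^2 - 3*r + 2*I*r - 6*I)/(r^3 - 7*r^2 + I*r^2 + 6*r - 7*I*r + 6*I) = (r^2 + r*(-3 + 2*I) - 6*I)/(r^3 + r^2*(-7 + I) + r*(6 - 7*I) + 6*I)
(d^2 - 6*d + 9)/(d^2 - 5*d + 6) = (d - 3)/(d - 2)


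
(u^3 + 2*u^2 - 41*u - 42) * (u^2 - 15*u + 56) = u^5 - 13*u^4 - 15*u^3 + 685*u^2 - 1666*u - 2352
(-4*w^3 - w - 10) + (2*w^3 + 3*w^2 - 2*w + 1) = -2*w^3 + 3*w^2 - 3*w - 9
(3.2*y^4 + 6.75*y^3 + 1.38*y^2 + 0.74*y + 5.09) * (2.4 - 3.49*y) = -11.168*y^5 - 15.8775*y^4 + 11.3838*y^3 + 0.7294*y^2 - 15.9881*y + 12.216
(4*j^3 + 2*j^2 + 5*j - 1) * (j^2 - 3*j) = 4*j^5 - 10*j^4 - j^3 - 16*j^2 + 3*j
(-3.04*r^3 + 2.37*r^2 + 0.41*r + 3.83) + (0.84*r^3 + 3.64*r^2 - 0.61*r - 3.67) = -2.2*r^3 + 6.01*r^2 - 0.2*r + 0.16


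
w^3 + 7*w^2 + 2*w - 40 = (w - 2)*(w + 4)*(w + 5)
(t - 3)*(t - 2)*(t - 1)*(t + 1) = t^4 - 5*t^3 + 5*t^2 + 5*t - 6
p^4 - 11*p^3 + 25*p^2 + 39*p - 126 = (p - 7)*(p - 3)^2*(p + 2)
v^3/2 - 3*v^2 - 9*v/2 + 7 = (v/2 + 1)*(v - 7)*(v - 1)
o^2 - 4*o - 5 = (o - 5)*(o + 1)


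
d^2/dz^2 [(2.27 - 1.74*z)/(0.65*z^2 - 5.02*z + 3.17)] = (-(1.3*z - 5.02)*(1.74*z - 2.27)*(2.6*z - 10.04) + (6.786*z - 20.4206)*(0.65*z^2 - 5.02*z + 3.17))/(0.65*z^2 - 5.02*z + 3.17)^3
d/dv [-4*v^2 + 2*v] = 2 - 8*v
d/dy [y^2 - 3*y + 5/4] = 2*y - 3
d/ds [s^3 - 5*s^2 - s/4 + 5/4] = 3*s^2 - 10*s - 1/4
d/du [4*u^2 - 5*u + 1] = 8*u - 5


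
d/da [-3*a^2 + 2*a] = 2 - 6*a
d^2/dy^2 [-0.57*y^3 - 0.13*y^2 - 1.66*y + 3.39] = -3.42*y - 0.26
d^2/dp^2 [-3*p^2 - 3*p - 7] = -6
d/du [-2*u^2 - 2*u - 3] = -4*u - 2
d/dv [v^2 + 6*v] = 2*v + 6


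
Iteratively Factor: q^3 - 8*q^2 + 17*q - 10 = (q - 1)*(q^2 - 7*q + 10) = (q - 2)*(q - 1)*(q - 5)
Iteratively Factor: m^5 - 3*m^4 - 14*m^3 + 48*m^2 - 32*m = (m + 4)*(m^4 - 7*m^3 + 14*m^2 - 8*m) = (m - 1)*(m + 4)*(m^3 - 6*m^2 + 8*m) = m*(m - 1)*(m + 4)*(m^2 - 6*m + 8) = m*(m - 4)*(m - 1)*(m + 4)*(m - 2)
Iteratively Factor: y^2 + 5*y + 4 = (y + 1)*(y + 4)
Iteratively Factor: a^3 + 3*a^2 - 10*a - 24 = (a + 2)*(a^2 + a - 12) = (a - 3)*(a + 2)*(a + 4)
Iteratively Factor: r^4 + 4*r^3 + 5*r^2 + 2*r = (r + 1)*(r^3 + 3*r^2 + 2*r) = r*(r + 1)*(r^2 + 3*r + 2) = r*(r + 1)^2*(r + 2)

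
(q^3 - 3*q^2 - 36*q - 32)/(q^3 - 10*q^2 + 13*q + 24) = (q + 4)/(q - 3)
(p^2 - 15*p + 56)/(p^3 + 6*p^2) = (p^2 - 15*p + 56)/(p^2*(p + 6))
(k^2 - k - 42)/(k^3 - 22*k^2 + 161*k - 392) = (k + 6)/(k^2 - 15*k + 56)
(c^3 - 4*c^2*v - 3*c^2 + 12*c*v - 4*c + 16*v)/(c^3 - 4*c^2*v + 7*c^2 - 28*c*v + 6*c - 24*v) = (c - 4)/(c + 6)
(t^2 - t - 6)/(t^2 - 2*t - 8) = (t - 3)/(t - 4)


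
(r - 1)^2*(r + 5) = r^3 + 3*r^2 - 9*r + 5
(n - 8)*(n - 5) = n^2 - 13*n + 40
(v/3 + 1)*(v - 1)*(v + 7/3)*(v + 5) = v^4/3 + 28*v^3/9 + 70*v^2/9 + 4*v/9 - 35/3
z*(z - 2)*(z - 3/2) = z^3 - 7*z^2/2 + 3*z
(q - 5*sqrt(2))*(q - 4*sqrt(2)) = q^2 - 9*sqrt(2)*q + 40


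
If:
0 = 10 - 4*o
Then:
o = 5/2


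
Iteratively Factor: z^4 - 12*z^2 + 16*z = (z)*(z^3 - 12*z + 16) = z*(z - 2)*(z^2 + 2*z - 8) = z*(z - 2)*(z + 4)*(z - 2)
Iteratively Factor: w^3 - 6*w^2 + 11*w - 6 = (w - 1)*(w^2 - 5*w + 6) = (w - 2)*(w - 1)*(w - 3)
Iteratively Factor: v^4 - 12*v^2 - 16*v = (v)*(v^3 - 12*v - 16) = v*(v + 2)*(v^2 - 2*v - 8) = v*(v + 2)^2*(v - 4)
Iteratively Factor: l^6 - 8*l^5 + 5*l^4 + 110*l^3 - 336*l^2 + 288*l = (l - 4)*(l^5 - 4*l^4 - 11*l^3 + 66*l^2 - 72*l) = l*(l - 4)*(l^4 - 4*l^3 - 11*l^2 + 66*l - 72) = l*(l - 4)*(l - 2)*(l^3 - 2*l^2 - 15*l + 36) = l*(l - 4)*(l - 3)*(l - 2)*(l^2 + l - 12) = l*(l - 4)*(l - 3)*(l - 2)*(l + 4)*(l - 3)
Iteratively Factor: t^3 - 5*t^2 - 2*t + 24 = (t + 2)*(t^2 - 7*t + 12) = (t - 3)*(t + 2)*(t - 4)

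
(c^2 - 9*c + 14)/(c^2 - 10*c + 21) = (c - 2)/(c - 3)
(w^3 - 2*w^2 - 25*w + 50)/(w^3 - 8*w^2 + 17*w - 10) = (w + 5)/(w - 1)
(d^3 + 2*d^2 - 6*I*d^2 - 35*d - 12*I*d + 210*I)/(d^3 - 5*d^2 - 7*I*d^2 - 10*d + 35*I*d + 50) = (d^2 + d*(7 - 6*I) - 42*I)/(d^2 - 7*I*d - 10)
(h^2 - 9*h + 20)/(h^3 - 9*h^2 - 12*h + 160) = (h - 4)/(h^2 - 4*h - 32)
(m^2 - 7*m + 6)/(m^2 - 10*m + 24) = (m - 1)/(m - 4)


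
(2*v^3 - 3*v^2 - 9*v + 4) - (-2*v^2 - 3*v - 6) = 2*v^3 - v^2 - 6*v + 10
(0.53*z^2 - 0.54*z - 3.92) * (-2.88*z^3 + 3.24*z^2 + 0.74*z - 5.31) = -1.5264*z^5 + 3.2724*z^4 + 9.9322*z^3 - 15.9147*z^2 - 0.0333999999999999*z + 20.8152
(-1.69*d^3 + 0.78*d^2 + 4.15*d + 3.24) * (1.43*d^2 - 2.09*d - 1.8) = -2.4167*d^5 + 4.6475*d^4 + 7.3463*d^3 - 5.4443*d^2 - 14.2416*d - 5.832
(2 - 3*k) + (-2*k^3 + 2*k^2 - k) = -2*k^3 + 2*k^2 - 4*k + 2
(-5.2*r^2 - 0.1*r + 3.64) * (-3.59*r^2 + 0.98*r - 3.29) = 18.668*r^4 - 4.737*r^3 + 3.9424*r^2 + 3.8962*r - 11.9756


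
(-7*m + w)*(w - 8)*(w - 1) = -7*m*w^2 + 63*m*w - 56*m + w^3 - 9*w^2 + 8*w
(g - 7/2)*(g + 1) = g^2 - 5*g/2 - 7/2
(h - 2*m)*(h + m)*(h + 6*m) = h^3 + 5*h^2*m - 8*h*m^2 - 12*m^3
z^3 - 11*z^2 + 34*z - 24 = (z - 6)*(z - 4)*(z - 1)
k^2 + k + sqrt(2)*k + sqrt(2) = (k + 1)*(k + sqrt(2))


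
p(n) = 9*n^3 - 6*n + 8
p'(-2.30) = 136.83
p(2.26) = 98.33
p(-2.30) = -87.70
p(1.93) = 61.12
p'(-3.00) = 237.00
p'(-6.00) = 966.00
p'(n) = 27*n^2 - 6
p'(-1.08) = 25.49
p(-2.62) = -138.14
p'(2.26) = 131.91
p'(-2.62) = 179.34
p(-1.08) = 3.14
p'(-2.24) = 129.48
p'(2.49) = 161.40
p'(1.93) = 94.57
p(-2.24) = -79.71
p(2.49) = 132.00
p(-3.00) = -217.00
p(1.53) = 31.05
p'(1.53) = 57.20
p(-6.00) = -1900.00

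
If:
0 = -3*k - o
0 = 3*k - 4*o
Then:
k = 0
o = 0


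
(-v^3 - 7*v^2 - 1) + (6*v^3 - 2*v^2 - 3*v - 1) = 5*v^3 - 9*v^2 - 3*v - 2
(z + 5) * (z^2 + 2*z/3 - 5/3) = z^3 + 17*z^2/3 + 5*z/3 - 25/3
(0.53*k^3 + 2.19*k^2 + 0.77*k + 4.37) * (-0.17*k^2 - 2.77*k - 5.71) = -0.0901*k^5 - 1.8404*k^4 - 9.2235*k^3 - 15.3807*k^2 - 16.5016*k - 24.9527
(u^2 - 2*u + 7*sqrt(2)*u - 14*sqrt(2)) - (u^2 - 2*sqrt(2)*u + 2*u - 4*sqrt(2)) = -4*u + 9*sqrt(2)*u - 10*sqrt(2)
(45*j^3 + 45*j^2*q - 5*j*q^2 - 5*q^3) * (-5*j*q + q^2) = -225*j^4*q - 180*j^3*q^2 + 70*j^2*q^3 + 20*j*q^4 - 5*q^5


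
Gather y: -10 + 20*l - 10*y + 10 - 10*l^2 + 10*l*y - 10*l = -10*l^2 + 10*l + y*(10*l - 10)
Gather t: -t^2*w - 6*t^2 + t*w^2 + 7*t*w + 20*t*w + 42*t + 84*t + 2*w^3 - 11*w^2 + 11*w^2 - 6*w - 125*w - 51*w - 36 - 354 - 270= t^2*(-w - 6) + t*(w^2 + 27*w + 126) + 2*w^3 - 182*w - 660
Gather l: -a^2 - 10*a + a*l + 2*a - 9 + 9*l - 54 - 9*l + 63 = -a^2 + a*l - 8*a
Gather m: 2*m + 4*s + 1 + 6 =2*m + 4*s + 7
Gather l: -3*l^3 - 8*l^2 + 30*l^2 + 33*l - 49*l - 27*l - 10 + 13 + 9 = -3*l^3 + 22*l^2 - 43*l + 12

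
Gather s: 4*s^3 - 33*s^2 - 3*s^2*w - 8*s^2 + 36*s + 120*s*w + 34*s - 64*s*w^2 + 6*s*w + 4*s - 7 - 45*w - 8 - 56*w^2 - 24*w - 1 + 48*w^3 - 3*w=4*s^3 + s^2*(-3*w - 41) + s*(-64*w^2 + 126*w + 74) + 48*w^3 - 56*w^2 - 72*w - 16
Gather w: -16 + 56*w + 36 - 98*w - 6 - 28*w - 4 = 10 - 70*w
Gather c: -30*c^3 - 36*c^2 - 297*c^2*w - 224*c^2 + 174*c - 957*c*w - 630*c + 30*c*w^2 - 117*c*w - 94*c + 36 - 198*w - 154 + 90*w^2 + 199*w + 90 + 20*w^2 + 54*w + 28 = -30*c^3 + c^2*(-297*w - 260) + c*(30*w^2 - 1074*w - 550) + 110*w^2 + 55*w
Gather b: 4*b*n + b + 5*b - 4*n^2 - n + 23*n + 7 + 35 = b*(4*n + 6) - 4*n^2 + 22*n + 42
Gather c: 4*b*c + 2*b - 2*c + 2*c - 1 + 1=4*b*c + 2*b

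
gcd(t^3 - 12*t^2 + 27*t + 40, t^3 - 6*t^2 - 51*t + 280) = t^2 - 13*t + 40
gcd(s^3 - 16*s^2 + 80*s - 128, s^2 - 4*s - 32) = s - 8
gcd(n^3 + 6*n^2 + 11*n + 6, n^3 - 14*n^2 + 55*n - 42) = 1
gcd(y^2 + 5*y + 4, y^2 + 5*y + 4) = y^2 + 5*y + 4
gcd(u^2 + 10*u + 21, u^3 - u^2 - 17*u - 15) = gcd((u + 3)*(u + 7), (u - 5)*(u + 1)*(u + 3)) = u + 3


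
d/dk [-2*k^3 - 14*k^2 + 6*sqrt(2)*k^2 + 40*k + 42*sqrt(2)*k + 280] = -6*k^2 - 28*k + 12*sqrt(2)*k + 40 + 42*sqrt(2)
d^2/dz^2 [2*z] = 0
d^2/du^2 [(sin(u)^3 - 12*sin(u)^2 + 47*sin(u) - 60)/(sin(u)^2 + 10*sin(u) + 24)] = (-sin(u)^7 - 30*sin(u)^6 - 615*sin(u)^5 - 1882*sin(u)^4 + 12510*sin(u)^3 + 41976*sin(u)^2 - 48384*sin(u) - 45504)/((sin(u) + 4)^3*(sin(u) + 6)^3)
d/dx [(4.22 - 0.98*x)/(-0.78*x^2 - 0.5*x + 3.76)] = (-0.7644*x^2 + 6.5832*x - 1.5748)/(0.6084*x^4 + 0.78*x^3 - 5.6156*x^2 - 3.76*x + 14.1376)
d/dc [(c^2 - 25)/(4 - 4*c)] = (c^2 - 2*c*(c - 1) - 25)/(4*(c - 1)^2)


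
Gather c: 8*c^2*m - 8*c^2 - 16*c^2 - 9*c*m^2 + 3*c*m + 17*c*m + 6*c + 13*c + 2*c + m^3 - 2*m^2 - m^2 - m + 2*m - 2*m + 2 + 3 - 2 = c^2*(8*m - 24) + c*(-9*m^2 + 20*m + 21) + m^3 - 3*m^2 - m + 3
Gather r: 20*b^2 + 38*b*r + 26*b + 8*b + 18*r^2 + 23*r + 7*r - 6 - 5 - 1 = 20*b^2 + 34*b + 18*r^2 + r*(38*b + 30) - 12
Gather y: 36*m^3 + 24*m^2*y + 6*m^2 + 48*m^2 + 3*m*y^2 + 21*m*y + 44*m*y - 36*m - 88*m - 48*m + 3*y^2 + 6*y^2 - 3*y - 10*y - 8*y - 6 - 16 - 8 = 36*m^3 + 54*m^2 - 172*m + y^2*(3*m + 9) + y*(24*m^2 + 65*m - 21) - 30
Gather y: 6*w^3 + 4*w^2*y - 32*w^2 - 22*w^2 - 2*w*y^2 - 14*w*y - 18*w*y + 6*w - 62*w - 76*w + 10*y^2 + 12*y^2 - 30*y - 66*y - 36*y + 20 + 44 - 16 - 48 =6*w^3 - 54*w^2 - 132*w + y^2*(22 - 2*w) + y*(4*w^2 - 32*w - 132)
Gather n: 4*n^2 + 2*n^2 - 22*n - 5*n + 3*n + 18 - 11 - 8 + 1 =6*n^2 - 24*n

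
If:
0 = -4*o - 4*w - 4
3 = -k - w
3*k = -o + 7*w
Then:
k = -23/11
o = -1/11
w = -10/11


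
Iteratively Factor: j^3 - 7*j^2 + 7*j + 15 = (j + 1)*(j^2 - 8*j + 15) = (j - 3)*(j + 1)*(j - 5)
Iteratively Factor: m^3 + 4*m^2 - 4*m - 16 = (m - 2)*(m^2 + 6*m + 8) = (m - 2)*(m + 2)*(m + 4)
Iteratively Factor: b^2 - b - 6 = (b + 2)*(b - 3)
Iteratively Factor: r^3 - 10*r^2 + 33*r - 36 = (r - 3)*(r^2 - 7*r + 12) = (r - 4)*(r - 3)*(r - 3)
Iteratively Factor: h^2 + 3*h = (h + 3)*(h)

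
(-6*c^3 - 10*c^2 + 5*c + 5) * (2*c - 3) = -12*c^4 - 2*c^3 + 40*c^2 - 5*c - 15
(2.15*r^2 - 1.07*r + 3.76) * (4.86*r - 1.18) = 10.449*r^3 - 7.7372*r^2 + 19.5362*r - 4.4368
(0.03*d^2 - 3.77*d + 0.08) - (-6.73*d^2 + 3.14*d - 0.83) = 6.76*d^2 - 6.91*d + 0.91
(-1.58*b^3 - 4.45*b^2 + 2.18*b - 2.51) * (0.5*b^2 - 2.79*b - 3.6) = -0.79*b^5 + 2.1832*b^4 + 19.1935*b^3 + 8.6828*b^2 - 0.845100000000001*b + 9.036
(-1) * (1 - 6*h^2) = 6*h^2 - 1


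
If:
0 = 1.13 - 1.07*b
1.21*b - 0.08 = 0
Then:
No Solution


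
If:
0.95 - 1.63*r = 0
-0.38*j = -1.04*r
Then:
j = 1.60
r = 0.58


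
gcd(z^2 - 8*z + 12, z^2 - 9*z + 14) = z - 2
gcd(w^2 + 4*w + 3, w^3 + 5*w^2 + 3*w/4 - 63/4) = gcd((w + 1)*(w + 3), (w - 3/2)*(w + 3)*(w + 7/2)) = w + 3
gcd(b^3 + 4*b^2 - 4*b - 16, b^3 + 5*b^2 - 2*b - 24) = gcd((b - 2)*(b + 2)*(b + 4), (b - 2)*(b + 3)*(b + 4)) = b^2 + 2*b - 8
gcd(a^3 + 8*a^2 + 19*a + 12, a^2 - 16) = a + 4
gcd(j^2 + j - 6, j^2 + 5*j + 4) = 1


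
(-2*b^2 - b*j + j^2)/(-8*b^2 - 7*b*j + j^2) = (2*b - j)/(8*b - j)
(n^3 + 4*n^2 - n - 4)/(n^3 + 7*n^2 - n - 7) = (n + 4)/(n + 7)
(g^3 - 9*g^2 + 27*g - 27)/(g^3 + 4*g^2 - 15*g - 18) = (g^2 - 6*g + 9)/(g^2 + 7*g + 6)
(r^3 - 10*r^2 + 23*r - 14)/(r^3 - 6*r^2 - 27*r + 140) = (r^2 - 3*r + 2)/(r^2 + r - 20)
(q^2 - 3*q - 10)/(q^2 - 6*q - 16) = (q - 5)/(q - 8)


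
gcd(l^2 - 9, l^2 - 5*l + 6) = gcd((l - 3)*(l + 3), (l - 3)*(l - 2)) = l - 3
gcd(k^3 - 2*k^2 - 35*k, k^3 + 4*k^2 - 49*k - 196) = k - 7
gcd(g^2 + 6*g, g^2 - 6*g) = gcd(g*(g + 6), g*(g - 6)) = g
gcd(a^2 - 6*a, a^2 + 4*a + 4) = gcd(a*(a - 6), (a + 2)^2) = 1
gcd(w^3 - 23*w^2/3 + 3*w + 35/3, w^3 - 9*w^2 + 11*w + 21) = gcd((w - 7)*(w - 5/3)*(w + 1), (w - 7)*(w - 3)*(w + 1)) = w^2 - 6*w - 7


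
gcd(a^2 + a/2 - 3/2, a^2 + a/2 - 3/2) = a^2 + a/2 - 3/2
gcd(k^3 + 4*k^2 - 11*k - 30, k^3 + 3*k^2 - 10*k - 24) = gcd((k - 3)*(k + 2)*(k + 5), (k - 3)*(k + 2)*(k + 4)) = k^2 - k - 6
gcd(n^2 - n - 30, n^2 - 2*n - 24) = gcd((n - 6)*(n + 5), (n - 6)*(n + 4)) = n - 6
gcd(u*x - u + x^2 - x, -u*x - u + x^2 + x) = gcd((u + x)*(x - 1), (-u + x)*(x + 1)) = 1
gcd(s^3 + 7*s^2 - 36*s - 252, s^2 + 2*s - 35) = s + 7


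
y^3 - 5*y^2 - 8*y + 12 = (y - 6)*(y - 1)*(y + 2)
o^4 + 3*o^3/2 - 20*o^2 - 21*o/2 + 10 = (o - 4)*(o - 1/2)*(o + 1)*(o + 5)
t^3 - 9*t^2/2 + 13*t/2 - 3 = (t - 2)*(t - 3/2)*(t - 1)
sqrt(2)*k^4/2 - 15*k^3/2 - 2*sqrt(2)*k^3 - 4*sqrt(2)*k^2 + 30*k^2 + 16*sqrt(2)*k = k*(k - 4)*(k - 8*sqrt(2))*(sqrt(2)*k/2 + 1/2)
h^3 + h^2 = h^2*(h + 1)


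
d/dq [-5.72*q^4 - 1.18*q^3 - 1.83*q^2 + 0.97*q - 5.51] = -22.88*q^3 - 3.54*q^2 - 3.66*q + 0.97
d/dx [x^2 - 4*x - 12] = 2*x - 4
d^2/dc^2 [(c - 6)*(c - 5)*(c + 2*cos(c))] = -2*c^2*cos(c) - 8*c*sin(c) + 22*c*cos(c) + 6*c + 44*sin(c) - 56*cos(c) - 22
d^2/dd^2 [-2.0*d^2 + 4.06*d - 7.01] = -4.00000000000000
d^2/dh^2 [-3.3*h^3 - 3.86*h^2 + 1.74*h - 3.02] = -19.8*h - 7.72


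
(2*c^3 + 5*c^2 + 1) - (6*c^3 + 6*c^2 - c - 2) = -4*c^3 - c^2 + c + 3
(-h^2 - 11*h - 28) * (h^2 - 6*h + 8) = -h^4 - 5*h^3 + 30*h^2 + 80*h - 224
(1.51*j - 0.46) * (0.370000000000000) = 0.5587*j - 0.1702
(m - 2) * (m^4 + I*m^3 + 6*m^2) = m^5 - 2*m^4 + I*m^4 + 6*m^3 - 2*I*m^3 - 12*m^2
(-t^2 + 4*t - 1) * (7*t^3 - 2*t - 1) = -7*t^5 + 28*t^4 - 5*t^3 - 7*t^2 - 2*t + 1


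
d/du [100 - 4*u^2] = -8*u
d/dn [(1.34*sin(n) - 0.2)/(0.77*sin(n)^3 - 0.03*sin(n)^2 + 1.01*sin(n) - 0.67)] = (-2.0636*sin(n)^3 + 0.5022*sin(n)^2 - 0.012*sin(n) - 0.6958)*cos(n)/(0.5929*sin(n)^6 - 0.0462*sin(n)^5 + 1.5563*sin(n)^4 - 1.0924*sin(n)^3 + 1.0603*sin(n)^2 - 1.3534*sin(n) + 0.4489)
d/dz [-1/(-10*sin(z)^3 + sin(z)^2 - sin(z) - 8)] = (-30*sin(z)^2 + 2*sin(z) - 1)*cos(z)/(10*sin(z)^3 - sin(z)^2 + sin(z) + 8)^2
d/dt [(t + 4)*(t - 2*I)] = 2*t + 4 - 2*I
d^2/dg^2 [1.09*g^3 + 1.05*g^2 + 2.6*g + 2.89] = 6.54*g + 2.1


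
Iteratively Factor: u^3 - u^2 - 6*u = (u - 3)*(u^2 + 2*u) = u*(u - 3)*(u + 2)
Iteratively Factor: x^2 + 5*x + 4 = (x + 1)*(x + 4)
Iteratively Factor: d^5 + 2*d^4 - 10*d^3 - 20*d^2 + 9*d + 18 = (d + 3)*(d^4 - d^3 - 7*d^2 + d + 6) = (d - 3)*(d + 3)*(d^3 + 2*d^2 - d - 2) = (d - 3)*(d + 1)*(d + 3)*(d^2 + d - 2) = (d - 3)*(d + 1)*(d + 2)*(d + 3)*(d - 1)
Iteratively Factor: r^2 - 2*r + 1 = (r - 1)*(r - 1)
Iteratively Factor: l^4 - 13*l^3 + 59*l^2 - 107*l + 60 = (l - 1)*(l^3 - 12*l^2 + 47*l - 60) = (l - 4)*(l - 1)*(l^2 - 8*l + 15) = (l - 4)*(l - 3)*(l - 1)*(l - 5)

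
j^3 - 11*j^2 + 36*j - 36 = (j - 6)*(j - 3)*(j - 2)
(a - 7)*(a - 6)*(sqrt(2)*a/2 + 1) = sqrt(2)*a^3/2 - 13*sqrt(2)*a^2/2 + a^2 - 13*a + 21*sqrt(2)*a + 42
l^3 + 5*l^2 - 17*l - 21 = (l - 3)*(l + 1)*(l + 7)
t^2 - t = t*(t - 1)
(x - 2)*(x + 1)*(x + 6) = x^3 + 5*x^2 - 8*x - 12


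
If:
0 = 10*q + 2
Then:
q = -1/5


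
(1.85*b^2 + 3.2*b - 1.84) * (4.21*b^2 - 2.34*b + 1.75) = 7.7885*b^4 + 9.143*b^3 - 11.9969*b^2 + 9.9056*b - 3.22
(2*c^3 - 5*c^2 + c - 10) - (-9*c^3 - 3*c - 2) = 11*c^3 - 5*c^2 + 4*c - 8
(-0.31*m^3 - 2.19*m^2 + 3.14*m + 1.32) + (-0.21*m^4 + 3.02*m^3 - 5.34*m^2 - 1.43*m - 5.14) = -0.21*m^4 + 2.71*m^3 - 7.53*m^2 + 1.71*m - 3.82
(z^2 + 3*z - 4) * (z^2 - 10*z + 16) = z^4 - 7*z^3 - 18*z^2 + 88*z - 64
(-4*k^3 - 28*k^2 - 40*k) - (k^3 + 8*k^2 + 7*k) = -5*k^3 - 36*k^2 - 47*k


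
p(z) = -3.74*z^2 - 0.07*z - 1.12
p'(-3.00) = 22.37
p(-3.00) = -34.57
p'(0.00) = -0.07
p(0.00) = -1.12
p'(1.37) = -10.32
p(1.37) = -8.24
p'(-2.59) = 19.30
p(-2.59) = -26.03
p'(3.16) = -23.71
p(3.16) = -38.69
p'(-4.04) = 30.15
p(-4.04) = -61.88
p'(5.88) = -44.05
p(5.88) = -130.84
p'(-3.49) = 26.04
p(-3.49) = -46.43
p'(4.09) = -30.66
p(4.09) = -63.97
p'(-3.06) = 22.82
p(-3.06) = -35.93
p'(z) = -7.48*z - 0.07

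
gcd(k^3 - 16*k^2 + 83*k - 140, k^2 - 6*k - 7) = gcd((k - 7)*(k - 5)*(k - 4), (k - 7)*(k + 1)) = k - 7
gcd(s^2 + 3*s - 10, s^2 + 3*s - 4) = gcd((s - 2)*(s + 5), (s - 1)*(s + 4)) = 1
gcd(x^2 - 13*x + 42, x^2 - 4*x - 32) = 1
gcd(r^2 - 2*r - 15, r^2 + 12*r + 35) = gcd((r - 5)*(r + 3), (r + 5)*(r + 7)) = 1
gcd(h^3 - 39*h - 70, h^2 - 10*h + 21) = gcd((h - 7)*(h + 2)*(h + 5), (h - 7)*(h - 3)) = h - 7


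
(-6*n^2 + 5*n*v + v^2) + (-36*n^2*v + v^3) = -36*n^2*v - 6*n^2 + 5*n*v + v^3 + v^2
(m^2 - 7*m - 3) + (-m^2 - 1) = -7*m - 4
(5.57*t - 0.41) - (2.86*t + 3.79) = 2.71*t - 4.2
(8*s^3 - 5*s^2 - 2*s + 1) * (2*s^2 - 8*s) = 16*s^5 - 74*s^4 + 36*s^3 + 18*s^2 - 8*s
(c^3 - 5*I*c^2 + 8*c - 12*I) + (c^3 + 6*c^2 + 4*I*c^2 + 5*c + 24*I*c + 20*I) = 2*c^3 + 6*c^2 - I*c^2 + 13*c + 24*I*c + 8*I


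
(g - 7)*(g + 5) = g^2 - 2*g - 35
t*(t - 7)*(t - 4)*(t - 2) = t^4 - 13*t^3 + 50*t^2 - 56*t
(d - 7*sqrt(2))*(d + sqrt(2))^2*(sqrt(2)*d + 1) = sqrt(2)*d^4 - 9*d^3 - 31*sqrt(2)*d^2 - 54*d - 14*sqrt(2)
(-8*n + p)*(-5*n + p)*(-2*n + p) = -80*n^3 + 66*n^2*p - 15*n*p^2 + p^3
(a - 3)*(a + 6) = a^2 + 3*a - 18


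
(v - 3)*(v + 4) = v^2 + v - 12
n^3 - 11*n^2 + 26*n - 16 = (n - 8)*(n - 2)*(n - 1)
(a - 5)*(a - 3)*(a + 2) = a^3 - 6*a^2 - a + 30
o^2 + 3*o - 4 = (o - 1)*(o + 4)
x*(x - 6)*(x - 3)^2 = x^4 - 12*x^3 + 45*x^2 - 54*x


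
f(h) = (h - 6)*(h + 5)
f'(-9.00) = -19.00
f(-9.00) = 60.00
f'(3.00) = 5.00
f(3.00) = -24.00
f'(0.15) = -0.70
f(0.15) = -30.13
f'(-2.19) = -5.38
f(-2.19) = -23.01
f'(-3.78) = -8.56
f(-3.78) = -11.93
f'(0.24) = -0.52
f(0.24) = -30.18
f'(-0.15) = -1.30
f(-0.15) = -29.83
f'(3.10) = 5.20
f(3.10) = -23.49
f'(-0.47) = -1.94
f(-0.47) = -29.31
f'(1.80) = 2.60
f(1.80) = -28.56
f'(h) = 2*h - 1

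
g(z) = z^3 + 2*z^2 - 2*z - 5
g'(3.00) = 37.00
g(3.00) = 34.00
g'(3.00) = 37.00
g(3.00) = 34.00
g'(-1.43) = -1.59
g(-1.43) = -0.97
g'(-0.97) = -3.06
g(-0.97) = -2.09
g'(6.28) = 141.44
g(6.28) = 308.99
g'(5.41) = 107.44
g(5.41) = 201.06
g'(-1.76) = 0.25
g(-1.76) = -0.74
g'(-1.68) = -0.25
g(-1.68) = -0.74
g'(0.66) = 1.95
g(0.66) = -5.16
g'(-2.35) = 5.17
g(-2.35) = -2.23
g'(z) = 3*z^2 + 4*z - 2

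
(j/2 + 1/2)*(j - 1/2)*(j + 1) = j^3/2 + 3*j^2/4 - 1/4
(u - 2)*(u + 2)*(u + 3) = u^3 + 3*u^2 - 4*u - 12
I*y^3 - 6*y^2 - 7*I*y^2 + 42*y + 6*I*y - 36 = (y - 6)*(y + 6*I)*(I*y - I)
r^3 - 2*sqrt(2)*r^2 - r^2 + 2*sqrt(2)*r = r*(r - 1)*(r - 2*sqrt(2))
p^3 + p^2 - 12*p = p*(p - 3)*(p + 4)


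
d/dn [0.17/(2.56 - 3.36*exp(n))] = 0.5712*exp(n)/(3.36*exp(n) - 2.56)^2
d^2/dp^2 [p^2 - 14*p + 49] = 2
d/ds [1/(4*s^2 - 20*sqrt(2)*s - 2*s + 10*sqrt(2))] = (-4*s + 1 + 10*sqrt(2))/(2*(2*s^2 - 10*sqrt(2)*s - s + 5*sqrt(2))^2)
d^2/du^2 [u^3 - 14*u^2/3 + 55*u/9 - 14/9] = 6*u - 28/3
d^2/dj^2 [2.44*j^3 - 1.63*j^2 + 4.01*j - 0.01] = 14.64*j - 3.26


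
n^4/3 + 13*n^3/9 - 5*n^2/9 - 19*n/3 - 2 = (n/3 + 1)*(n - 2)*(n + 1/3)*(n + 3)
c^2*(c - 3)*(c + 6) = c^4 + 3*c^3 - 18*c^2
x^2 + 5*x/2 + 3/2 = (x + 1)*(x + 3/2)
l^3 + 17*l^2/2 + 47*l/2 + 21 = (l + 2)*(l + 3)*(l + 7/2)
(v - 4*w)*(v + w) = v^2 - 3*v*w - 4*w^2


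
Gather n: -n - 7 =-n - 7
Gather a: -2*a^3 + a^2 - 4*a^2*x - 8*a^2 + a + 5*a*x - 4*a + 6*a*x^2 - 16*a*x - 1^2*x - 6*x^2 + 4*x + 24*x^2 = -2*a^3 + a^2*(-4*x - 7) + a*(6*x^2 - 11*x - 3) + 18*x^2 + 3*x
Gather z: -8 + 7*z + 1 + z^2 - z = z^2 + 6*z - 7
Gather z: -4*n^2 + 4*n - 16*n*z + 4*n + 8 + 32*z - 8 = -4*n^2 + 8*n + z*(32 - 16*n)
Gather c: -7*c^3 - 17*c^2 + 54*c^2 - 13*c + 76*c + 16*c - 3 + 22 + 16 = -7*c^3 + 37*c^2 + 79*c + 35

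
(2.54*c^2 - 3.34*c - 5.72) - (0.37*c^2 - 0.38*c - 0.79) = 2.17*c^2 - 2.96*c - 4.93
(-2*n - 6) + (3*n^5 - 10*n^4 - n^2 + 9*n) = 3*n^5 - 10*n^4 - n^2 + 7*n - 6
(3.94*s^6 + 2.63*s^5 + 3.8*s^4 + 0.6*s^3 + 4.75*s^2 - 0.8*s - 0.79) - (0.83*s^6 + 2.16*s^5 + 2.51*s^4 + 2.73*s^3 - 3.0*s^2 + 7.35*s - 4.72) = 3.11*s^6 + 0.47*s^5 + 1.29*s^4 - 2.13*s^3 + 7.75*s^2 - 8.15*s + 3.93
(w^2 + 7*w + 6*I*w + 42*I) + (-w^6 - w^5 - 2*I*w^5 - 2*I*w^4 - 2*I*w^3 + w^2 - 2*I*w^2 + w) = -w^6 - w^5 - 2*I*w^5 - 2*I*w^4 - 2*I*w^3 + 2*w^2 - 2*I*w^2 + 8*w + 6*I*w + 42*I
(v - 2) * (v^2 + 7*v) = v^3 + 5*v^2 - 14*v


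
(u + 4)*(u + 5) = u^2 + 9*u + 20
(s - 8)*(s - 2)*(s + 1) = s^3 - 9*s^2 + 6*s + 16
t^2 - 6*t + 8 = (t - 4)*(t - 2)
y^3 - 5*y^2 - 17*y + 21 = (y - 7)*(y - 1)*(y + 3)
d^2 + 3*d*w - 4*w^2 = (d - w)*(d + 4*w)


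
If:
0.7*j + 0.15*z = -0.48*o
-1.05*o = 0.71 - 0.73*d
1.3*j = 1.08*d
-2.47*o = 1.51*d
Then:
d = 0.52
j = 0.43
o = -0.32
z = -0.99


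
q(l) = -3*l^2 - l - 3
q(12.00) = -447.00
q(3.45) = -42.16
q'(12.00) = -73.00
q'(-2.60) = 14.60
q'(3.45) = -21.70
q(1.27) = -9.11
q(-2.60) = -20.68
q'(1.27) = -8.62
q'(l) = -6*l - 1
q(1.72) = -13.60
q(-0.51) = -3.27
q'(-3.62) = 20.72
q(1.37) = -10.00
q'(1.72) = -11.32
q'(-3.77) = 21.62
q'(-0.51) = 2.06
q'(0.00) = -1.00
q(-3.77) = -41.87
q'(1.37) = -9.22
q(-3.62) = -38.69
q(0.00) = -3.00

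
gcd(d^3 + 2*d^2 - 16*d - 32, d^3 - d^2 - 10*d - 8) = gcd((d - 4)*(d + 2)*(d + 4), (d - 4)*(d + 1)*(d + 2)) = d^2 - 2*d - 8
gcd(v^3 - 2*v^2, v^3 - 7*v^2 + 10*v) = v^2 - 2*v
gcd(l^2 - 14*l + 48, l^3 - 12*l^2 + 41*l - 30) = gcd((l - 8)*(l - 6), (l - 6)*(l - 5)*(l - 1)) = l - 6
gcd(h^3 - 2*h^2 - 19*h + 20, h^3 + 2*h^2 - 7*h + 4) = h^2 + 3*h - 4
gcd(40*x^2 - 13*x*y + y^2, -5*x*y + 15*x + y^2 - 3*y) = 5*x - y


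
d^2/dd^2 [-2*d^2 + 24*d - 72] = -4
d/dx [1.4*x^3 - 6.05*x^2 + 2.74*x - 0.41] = 4.2*x^2 - 12.1*x + 2.74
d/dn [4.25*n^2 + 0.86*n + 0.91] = 8.5*n + 0.86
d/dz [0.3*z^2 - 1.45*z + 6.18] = 0.6*z - 1.45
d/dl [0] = 0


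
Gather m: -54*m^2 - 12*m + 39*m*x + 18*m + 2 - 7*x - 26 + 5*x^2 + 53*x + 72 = -54*m^2 + m*(39*x + 6) + 5*x^2 + 46*x + 48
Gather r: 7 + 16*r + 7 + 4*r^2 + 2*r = 4*r^2 + 18*r + 14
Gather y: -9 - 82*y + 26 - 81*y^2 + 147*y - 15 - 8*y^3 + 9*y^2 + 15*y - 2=-8*y^3 - 72*y^2 + 80*y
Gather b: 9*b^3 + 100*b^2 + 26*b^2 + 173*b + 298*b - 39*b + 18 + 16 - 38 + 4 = 9*b^3 + 126*b^2 + 432*b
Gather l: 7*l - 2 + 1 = 7*l - 1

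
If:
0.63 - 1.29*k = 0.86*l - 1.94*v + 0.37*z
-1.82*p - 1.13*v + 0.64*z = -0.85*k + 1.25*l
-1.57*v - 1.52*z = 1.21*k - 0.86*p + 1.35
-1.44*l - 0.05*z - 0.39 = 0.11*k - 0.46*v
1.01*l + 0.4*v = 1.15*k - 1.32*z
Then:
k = -0.23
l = -0.46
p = 0.71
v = -0.62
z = 0.34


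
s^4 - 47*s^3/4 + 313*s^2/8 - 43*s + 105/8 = (s - 7)*(s - 3)*(s - 5/4)*(s - 1/2)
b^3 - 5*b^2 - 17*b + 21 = (b - 7)*(b - 1)*(b + 3)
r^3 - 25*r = r*(r - 5)*(r + 5)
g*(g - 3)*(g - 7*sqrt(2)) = g^3 - 7*sqrt(2)*g^2 - 3*g^2 + 21*sqrt(2)*g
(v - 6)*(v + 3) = v^2 - 3*v - 18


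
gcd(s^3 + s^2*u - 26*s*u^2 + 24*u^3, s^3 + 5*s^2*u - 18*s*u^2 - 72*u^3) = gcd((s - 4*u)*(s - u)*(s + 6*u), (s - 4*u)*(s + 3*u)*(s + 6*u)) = s^2 + 2*s*u - 24*u^2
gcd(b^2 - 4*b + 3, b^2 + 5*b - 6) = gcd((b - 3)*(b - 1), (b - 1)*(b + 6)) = b - 1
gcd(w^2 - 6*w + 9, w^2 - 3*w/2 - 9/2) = w - 3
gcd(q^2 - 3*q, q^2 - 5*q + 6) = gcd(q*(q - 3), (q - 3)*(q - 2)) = q - 3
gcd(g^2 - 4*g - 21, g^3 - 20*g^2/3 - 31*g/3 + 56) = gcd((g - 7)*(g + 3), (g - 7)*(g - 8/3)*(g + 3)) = g^2 - 4*g - 21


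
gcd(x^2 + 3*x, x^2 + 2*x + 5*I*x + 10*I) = 1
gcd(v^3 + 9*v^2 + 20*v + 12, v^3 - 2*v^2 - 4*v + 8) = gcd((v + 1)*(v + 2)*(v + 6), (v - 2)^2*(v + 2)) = v + 2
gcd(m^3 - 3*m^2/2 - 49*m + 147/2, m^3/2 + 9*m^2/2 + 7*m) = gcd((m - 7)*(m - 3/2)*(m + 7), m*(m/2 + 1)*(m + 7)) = m + 7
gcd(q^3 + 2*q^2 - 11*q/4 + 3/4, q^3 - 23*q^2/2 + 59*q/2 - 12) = q - 1/2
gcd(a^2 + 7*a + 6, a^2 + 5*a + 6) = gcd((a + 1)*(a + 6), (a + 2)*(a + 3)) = 1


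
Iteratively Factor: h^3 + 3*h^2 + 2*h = (h + 1)*(h^2 + 2*h) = h*(h + 1)*(h + 2)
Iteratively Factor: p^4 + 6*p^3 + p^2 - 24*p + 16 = (p - 1)*(p^3 + 7*p^2 + 8*p - 16) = (p - 1)^2*(p^2 + 8*p + 16) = (p - 1)^2*(p + 4)*(p + 4)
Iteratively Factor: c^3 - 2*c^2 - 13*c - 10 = (c - 5)*(c^2 + 3*c + 2) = (c - 5)*(c + 2)*(c + 1)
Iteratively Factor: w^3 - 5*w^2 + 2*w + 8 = (w - 2)*(w^2 - 3*w - 4) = (w - 4)*(w - 2)*(w + 1)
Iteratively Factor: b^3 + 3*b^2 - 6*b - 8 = (b - 2)*(b^2 + 5*b + 4) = (b - 2)*(b + 1)*(b + 4)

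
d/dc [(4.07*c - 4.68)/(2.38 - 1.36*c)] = (4.517648*c - 7.905884)/(1.36*c - 2.38)^3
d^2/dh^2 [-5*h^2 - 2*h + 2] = -10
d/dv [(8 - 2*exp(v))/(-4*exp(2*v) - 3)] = 2*(-8*(exp(v) - 4)*exp(v) + 4*exp(2*v) + 3)*exp(v)/(4*exp(2*v) + 3)^2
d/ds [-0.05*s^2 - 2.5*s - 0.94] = -0.1*s - 2.5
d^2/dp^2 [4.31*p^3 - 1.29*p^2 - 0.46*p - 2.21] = 25.86*p - 2.58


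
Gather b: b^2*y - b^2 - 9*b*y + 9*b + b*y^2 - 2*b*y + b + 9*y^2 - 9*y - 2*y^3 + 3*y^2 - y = b^2*(y - 1) + b*(y^2 - 11*y + 10) - 2*y^3 + 12*y^2 - 10*y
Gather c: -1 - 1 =-2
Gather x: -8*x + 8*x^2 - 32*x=8*x^2 - 40*x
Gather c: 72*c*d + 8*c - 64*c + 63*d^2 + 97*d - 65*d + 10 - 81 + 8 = c*(72*d - 56) + 63*d^2 + 32*d - 63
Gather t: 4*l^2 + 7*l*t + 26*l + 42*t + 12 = 4*l^2 + 26*l + t*(7*l + 42) + 12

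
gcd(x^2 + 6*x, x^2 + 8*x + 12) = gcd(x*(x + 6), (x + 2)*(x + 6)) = x + 6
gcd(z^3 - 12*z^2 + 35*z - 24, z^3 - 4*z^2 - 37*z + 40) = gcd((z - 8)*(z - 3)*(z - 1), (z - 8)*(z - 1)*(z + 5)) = z^2 - 9*z + 8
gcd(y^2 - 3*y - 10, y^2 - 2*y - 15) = y - 5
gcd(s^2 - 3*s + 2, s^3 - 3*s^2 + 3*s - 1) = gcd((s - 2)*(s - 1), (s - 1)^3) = s - 1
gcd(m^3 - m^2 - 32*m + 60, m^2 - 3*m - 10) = m - 5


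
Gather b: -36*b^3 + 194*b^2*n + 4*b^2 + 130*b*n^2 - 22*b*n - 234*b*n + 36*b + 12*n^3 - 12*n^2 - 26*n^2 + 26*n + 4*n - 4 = -36*b^3 + b^2*(194*n + 4) + b*(130*n^2 - 256*n + 36) + 12*n^3 - 38*n^2 + 30*n - 4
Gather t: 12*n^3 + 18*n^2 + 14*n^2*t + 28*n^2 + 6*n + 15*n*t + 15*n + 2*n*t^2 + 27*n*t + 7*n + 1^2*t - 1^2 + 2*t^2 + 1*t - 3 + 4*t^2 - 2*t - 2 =12*n^3 + 46*n^2 + 28*n + t^2*(2*n + 6) + t*(14*n^2 + 42*n) - 6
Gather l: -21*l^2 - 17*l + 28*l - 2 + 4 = -21*l^2 + 11*l + 2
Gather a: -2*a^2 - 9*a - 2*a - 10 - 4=-2*a^2 - 11*a - 14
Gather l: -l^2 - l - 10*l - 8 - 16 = -l^2 - 11*l - 24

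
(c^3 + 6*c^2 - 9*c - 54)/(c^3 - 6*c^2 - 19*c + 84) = (c^2 + 9*c + 18)/(c^2 - 3*c - 28)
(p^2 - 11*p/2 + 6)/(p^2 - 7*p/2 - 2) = (2*p - 3)/(2*p + 1)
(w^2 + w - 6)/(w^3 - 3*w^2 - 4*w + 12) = (w + 3)/(w^2 - w - 6)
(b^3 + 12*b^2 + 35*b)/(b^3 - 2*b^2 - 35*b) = (b + 7)/(b - 7)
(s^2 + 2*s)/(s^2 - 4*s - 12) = s/(s - 6)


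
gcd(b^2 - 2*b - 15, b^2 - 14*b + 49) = 1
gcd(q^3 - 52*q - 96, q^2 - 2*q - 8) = q + 2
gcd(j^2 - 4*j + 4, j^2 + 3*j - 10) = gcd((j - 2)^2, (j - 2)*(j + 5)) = j - 2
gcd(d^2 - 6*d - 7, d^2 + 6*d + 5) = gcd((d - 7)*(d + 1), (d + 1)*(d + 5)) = d + 1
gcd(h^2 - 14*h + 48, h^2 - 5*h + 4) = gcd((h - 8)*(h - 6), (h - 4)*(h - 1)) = 1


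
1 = 1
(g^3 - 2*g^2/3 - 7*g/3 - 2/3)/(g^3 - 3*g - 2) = (g + 1/3)/(g + 1)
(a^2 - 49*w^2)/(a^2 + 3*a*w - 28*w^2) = (-a + 7*w)/(-a + 4*w)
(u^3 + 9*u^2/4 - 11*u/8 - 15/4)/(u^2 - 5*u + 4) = (8*u^3 + 18*u^2 - 11*u - 30)/(8*(u^2 - 5*u + 4))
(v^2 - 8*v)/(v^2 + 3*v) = (v - 8)/(v + 3)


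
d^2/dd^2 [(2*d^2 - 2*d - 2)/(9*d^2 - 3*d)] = 4*(-6*d^3 - 27*d^2 + 9*d - 1)/(3*d^3*(27*d^3 - 27*d^2 + 9*d - 1))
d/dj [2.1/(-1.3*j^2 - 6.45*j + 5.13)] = (5.46*j + 13.545)/(1.3*j^2 + 6.45*j - 5.13)^2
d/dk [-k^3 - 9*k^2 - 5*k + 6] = -3*k^2 - 18*k - 5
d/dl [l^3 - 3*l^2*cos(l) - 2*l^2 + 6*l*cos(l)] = 3*l^2*sin(l) + 3*l^2 - 6*sqrt(2)*l*sin(l + pi/4) - 4*l + 6*cos(l)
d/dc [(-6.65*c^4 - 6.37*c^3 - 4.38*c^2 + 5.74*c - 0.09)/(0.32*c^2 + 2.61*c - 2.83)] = (-4.256*c^5 - 54.1079*c^4 + 42.0266*c^3 + 40.8127*c^2 + 24.8484*c - 16.0093)/(0.1024*c^4 + 1.6704*c^3 + 5.0009*c^2 - 14.7726*c + 8.0089)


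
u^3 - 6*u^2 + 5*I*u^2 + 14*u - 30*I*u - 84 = (u - 6)*(u - 2*I)*(u + 7*I)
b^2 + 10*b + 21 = (b + 3)*(b + 7)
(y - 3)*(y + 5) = y^2 + 2*y - 15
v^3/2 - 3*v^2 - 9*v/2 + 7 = (v/2 + 1)*(v - 7)*(v - 1)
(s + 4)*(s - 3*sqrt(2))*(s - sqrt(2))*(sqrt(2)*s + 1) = sqrt(2)*s^4 - 7*s^3 + 4*sqrt(2)*s^3 - 28*s^2 + 2*sqrt(2)*s^2 + 6*s + 8*sqrt(2)*s + 24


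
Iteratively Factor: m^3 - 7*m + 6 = (m - 2)*(m^2 + 2*m - 3) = (m - 2)*(m + 3)*(m - 1)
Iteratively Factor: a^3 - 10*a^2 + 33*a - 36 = (a - 3)*(a^2 - 7*a + 12) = (a - 3)^2*(a - 4)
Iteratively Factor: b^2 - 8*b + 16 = (b - 4)*(b - 4)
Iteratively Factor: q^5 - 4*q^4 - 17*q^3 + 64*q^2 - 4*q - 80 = (q + 4)*(q^4 - 8*q^3 + 15*q^2 + 4*q - 20) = (q - 2)*(q + 4)*(q^3 - 6*q^2 + 3*q + 10) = (q - 2)^2*(q + 4)*(q^2 - 4*q - 5) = (q - 2)^2*(q + 1)*(q + 4)*(q - 5)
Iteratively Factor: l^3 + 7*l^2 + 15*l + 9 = (l + 3)*(l^2 + 4*l + 3) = (l + 3)^2*(l + 1)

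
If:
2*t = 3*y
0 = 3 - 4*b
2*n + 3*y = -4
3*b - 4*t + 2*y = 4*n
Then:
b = 3/4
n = 91/16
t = -123/16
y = -41/8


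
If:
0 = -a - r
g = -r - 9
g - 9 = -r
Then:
No Solution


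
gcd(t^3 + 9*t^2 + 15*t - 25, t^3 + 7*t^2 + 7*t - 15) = t^2 + 4*t - 5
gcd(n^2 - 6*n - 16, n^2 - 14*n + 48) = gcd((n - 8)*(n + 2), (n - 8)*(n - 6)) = n - 8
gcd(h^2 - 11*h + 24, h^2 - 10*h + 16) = h - 8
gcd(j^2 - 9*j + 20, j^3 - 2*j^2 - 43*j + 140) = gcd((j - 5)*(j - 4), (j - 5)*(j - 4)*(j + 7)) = j^2 - 9*j + 20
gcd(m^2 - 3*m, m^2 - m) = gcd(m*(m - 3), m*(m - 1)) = m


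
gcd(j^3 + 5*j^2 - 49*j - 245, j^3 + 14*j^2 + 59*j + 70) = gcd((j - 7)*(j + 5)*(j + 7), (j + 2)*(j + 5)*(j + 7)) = j^2 + 12*j + 35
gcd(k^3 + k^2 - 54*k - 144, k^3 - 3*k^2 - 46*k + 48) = k^2 - 2*k - 48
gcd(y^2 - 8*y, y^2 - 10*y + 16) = y - 8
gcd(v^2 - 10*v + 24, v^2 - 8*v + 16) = v - 4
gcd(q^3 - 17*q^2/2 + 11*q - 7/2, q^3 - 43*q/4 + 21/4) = q - 1/2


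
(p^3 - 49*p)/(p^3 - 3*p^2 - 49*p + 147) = p/(p - 3)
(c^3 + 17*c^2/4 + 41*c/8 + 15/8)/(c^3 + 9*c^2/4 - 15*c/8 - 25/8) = (4*c + 3)/(4*c - 5)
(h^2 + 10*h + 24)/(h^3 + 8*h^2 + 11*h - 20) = (h + 6)/(h^2 + 4*h - 5)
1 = 1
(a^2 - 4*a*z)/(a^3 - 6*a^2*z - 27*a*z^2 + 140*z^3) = -a/(-a^2 + 2*a*z + 35*z^2)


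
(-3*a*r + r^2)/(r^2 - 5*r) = (-3*a + r)/(r - 5)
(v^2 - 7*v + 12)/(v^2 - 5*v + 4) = (v - 3)/(v - 1)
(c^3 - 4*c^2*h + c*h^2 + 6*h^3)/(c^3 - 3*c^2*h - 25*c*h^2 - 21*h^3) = (c^2 - 5*c*h + 6*h^2)/(c^2 - 4*c*h - 21*h^2)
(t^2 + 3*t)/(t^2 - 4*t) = (t + 3)/(t - 4)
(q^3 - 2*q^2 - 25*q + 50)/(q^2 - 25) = q - 2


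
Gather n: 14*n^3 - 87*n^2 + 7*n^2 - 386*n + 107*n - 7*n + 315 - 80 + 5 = 14*n^3 - 80*n^2 - 286*n + 240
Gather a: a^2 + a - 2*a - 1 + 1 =a^2 - a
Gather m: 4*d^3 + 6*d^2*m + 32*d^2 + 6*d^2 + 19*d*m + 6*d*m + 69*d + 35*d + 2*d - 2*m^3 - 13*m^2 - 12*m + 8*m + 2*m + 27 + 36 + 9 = 4*d^3 + 38*d^2 + 106*d - 2*m^3 - 13*m^2 + m*(6*d^2 + 25*d - 2) + 72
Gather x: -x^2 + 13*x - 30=-x^2 + 13*x - 30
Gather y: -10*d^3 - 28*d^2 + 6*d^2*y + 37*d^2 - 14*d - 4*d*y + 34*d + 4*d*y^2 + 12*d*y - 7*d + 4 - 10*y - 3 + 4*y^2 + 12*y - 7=-10*d^3 + 9*d^2 + 13*d + y^2*(4*d + 4) + y*(6*d^2 + 8*d + 2) - 6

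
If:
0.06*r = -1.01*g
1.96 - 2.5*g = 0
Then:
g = 0.78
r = -13.20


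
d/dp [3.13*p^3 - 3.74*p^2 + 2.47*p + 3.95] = 9.39*p^2 - 7.48*p + 2.47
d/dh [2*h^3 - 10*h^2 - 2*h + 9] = 6*h^2 - 20*h - 2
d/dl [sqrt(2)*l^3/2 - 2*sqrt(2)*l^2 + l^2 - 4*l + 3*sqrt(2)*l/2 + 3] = 3*sqrt(2)*l^2/2 - 4*sqrt(2)*l + 2*l - 4 + 3*sqrt(2)/2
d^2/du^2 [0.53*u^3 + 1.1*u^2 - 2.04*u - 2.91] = 3.18*u + 2.2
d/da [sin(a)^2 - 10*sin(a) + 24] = 2*(sin(a) - 5)*cos(a)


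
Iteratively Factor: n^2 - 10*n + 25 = (n - 5)*(n - 5)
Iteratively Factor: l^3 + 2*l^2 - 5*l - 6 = (l - 2)*(l^2 + 4*l + 3) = (l - 2)*(l + 1)*(l + 3)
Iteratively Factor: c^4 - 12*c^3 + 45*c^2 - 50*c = (c - 5)*(c^3 - 7*c^2 + 10*c) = (c - 5)*(c - 2)*(c^2 - 5*c) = (c - 5)^2*(c - 2)*(c)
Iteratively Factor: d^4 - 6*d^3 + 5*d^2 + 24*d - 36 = (d - 2)*(d^3 - 4*d^2 - 3*d + 18) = (d - 3)*(d - 2)*(d^2 - d - 6) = (d - 3)^2*(d - 2)*(d + 2)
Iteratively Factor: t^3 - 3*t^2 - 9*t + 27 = (t + 3)*(t^2 - 6*t + 9) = (t - 3)*(t + 3)*(t - 3)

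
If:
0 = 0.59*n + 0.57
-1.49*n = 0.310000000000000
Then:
No Solution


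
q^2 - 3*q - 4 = (q - 4)*(q + 1)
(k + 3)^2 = k^2 + 6*k + 9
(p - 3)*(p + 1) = p^2 - 2*p - 3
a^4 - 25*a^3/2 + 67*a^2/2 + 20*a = a*(a - 8)*(a - 5)*(a + 1/2)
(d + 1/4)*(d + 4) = d^2 + 17*d/4 + 1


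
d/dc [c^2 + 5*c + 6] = 2*c + 5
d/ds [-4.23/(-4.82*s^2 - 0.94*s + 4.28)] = (-40.7772*s - 3.9762)/(4.82*s^2 + 0.94*s - 4.28)^2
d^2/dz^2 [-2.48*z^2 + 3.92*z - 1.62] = -4.96000000000000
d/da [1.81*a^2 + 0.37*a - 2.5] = 3.62*a + 0.37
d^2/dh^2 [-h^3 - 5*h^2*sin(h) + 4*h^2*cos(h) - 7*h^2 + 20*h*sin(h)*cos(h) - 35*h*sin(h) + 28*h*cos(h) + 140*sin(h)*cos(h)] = 5*h^2*sin(h) - 4*h^2*cos(h) + 19*h*sin(h) - 40*h*sin(2*h) - 48*h*cos(h) - 6*h - 66*sin(h) - 280*sin(2*h) - 62*cos(h) + 40*cos(2*h) - 14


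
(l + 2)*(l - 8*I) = l^2 + 2*l - 8*I*l - 16*I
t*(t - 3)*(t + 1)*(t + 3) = t^4 + t^3 - 9*t^2 - 9*t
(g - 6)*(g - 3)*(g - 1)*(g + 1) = g^4 - 9*g^3 + 17*g^2 + 9*g - 18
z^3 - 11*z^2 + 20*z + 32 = (z - 8)*(z - 4)*(z + 1)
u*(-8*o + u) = -8*o*u + u^2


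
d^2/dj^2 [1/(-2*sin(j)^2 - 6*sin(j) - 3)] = 2*(8*sin(j)^4 + 18*sin(j)^3 - 6*sin(j)^2 - 45*sin(j) - 30)/(6*sin(j) - cos(2*j) + 4)^3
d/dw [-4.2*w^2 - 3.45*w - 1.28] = -8.4*w - 3.45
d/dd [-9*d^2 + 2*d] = 2 - 18*d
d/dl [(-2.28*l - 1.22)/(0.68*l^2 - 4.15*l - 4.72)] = (1.5504*l^2 + 1.6592*l + 5.6986)/(0.4624*l^4 - 5.644*l^3 + 10.8033*l^2 + 39.176*l + 22.2784)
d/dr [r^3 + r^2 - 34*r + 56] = 3*r^2 + 2*r - 34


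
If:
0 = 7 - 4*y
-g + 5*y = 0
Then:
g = 35/4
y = 7/4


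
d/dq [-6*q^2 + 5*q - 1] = 5 - 12*q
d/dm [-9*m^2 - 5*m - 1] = -18*m - 5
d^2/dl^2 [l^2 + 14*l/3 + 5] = 2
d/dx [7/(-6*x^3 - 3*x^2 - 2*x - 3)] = 14*(9*x^2 + 3*x + 1)/(6*x^3 + 3*x^2 + 2*x + 3)^2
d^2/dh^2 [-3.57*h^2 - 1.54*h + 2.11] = -7.14000000000000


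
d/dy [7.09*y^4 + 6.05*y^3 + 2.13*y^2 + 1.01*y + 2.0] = 28.36*y^3 + 18.15*y^2 + 4.26*y + 1.01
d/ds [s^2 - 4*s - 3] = 2*s - 4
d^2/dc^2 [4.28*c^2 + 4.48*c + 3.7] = 8.56000000000000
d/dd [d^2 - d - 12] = 2*d - 1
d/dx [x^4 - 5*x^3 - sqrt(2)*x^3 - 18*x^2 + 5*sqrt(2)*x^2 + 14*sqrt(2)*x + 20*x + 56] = 4*x^3 - 15*x^2 - 3*sqrt(2)*x^2 - 36*x + 10*sqrt(2)*x + 14*sqrt(2) + 20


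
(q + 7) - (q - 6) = 13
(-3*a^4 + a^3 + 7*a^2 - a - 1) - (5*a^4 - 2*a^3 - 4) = -8*a^4 + 3*a^3 + 7*a^2 - a + 3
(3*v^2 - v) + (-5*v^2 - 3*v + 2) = -2*v^2 - 4*v + 2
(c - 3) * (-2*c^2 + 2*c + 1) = -2*c^3 + 8*c^2 - 5*c - 3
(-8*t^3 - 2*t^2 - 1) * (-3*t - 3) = 24*t^4 + 30*t^3 + 6*t^2 + 3*t + 3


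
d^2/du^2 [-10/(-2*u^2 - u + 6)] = 20*(-4*u^2 - 2*u + (4*u + 1)^2 + 12)/(2*u^2 + u - 6)^3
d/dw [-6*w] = -6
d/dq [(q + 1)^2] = 2*q + 2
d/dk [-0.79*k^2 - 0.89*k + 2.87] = -1.58*k - 0.89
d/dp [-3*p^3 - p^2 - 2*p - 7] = -9*p^2 - 2*p - 2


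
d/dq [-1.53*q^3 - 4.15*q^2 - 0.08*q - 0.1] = -4.59*q^2 - 8.3*q - 0.08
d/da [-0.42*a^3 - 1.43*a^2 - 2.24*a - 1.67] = -1.26*a^2 - 2.86*a - 2.24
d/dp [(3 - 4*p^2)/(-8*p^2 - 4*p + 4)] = (p^2 + p + 3/4)/(4*p^4 + 4*p^3 - 3*p^2 - 2*p + 1)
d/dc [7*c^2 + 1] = 14*c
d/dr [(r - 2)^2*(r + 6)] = (r - 2)*(3*r + 10)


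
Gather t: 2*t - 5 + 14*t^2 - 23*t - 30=14*t^2 - 21*t - 35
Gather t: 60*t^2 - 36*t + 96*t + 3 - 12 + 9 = 60*t^2 + 60*t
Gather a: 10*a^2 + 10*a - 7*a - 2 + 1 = 10*a^2 + 3*a - 1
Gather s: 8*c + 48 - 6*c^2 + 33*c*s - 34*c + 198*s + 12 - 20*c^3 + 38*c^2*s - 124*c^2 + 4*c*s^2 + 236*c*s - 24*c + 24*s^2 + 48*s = -20*c^3 - 130*c^2 - 50*c + s^2*(4*c + 24) + s*(38*c^2 + 269*c + 246) + 60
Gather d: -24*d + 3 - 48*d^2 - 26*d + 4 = -48*d^2 - 50*d + 7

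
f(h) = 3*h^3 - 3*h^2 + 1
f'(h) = 9*h^2 - 6*h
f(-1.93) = -31.74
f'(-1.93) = 45.10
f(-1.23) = -9.12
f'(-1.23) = 21.00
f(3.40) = 84.23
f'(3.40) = 83.64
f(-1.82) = -27.02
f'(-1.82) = 40.73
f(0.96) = 0.89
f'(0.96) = 2.53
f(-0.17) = 0.90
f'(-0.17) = 1.28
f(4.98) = 297.12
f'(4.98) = 193.32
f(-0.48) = -0.02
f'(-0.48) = 4.95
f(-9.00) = -2429.00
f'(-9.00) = 783.00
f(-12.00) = -5615.00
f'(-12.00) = 1368.00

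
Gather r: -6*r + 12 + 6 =18 - 6*r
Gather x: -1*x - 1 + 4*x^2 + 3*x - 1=4*x^2 + 2*x - 2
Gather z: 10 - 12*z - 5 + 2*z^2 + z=2*z^2 - 11*z + 5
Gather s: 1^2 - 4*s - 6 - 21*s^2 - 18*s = -21*s^2 - 22*s - 5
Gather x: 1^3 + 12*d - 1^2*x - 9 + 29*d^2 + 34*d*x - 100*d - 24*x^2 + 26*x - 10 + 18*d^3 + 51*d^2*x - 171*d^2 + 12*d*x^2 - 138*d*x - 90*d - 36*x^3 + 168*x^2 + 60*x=18*d^3 - 142*d^2 - 178*d - 36*x^3 + x^2*(12*d + 144) + x*(51*d^2 - 104*d + 85) - 18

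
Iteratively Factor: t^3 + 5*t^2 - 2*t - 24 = (t + 3)*(t^2 + 2*t - 8) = (t + 3)*(t + 4)*(t - 2)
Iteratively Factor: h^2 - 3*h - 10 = (h + 2)*(h - 5)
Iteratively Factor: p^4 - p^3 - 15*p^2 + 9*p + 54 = (p + 2)*(p^3 - 3*p^2 - 9*p + 27) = (p - 3)*(p + 2)*(p^2 - 9) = (p - 3)^2*(p + 2)*(p + 3)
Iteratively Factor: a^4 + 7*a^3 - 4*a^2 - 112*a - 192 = (a - 4)*(a^3 + 11*a^2 + 40*a + 48) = (a - 4)*(a + 4)*(a^2 + 7*a + 12) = (a - 4)*(a + 4)^2*(a + 3)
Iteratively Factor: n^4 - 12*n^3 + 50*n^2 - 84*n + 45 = (n - 5)*(n^3 - 7*n^2 + 15*n - 9) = (n - 5)*(n - 3)*(n^2 - 4*n + 3) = (n - 5)*(n - 3)*(n - 1)*(n - 3)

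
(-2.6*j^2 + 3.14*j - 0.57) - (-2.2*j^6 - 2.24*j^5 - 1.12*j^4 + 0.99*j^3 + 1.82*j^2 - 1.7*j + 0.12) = 2.2*j^6 + 2.24*j^5 + 1.12*j^4 - 0.99*j^3 - 4.42*j^2 + 4.84*j - 0.69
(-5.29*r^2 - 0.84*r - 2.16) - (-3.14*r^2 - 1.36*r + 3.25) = -2.15*r^2 + 0.52*r - 5.41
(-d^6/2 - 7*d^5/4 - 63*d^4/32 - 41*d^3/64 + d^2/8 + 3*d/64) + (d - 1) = -d^6/2 - 7*d^5/4 - 63*d^4/32 - 41*d^3/64 + d^2/8 + 67*d/64 - 1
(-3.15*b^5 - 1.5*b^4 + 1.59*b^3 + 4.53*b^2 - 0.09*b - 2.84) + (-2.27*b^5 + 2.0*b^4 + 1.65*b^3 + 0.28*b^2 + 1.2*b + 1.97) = -5.42*b^5 + 0.5*b^4 + 3.24*b^3 + 4.81*b^2 + 1.11*b - 0.87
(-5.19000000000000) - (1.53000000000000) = -6.72000000000000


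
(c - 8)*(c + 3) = c^2 - 5*c - 24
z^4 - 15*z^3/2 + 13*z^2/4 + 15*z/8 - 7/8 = (z - 7)*(z - 1/2)^2*(z + 1/2)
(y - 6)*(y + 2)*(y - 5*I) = y^3 - 4*y^2 - 5*I*y^2 - 12*y + 20*I*y + 60*I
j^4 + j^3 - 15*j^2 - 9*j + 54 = (j - 3)*(j - 2)*(j + 3)^2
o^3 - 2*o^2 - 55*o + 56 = (o - 8)*(o - 1)*(o + 7)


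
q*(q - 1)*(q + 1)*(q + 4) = q^4 + 4*q^3 - q^2 - 4*q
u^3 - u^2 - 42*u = u*(u - 7)*(u + 6)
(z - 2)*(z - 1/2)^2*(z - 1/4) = z^4 - 13*z^3/4 + 3*z^2 - 17*z/16 + 1/8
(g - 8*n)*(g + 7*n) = g^2 - g*n - 56*n^2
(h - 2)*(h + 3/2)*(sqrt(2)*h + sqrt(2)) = sqrt(2)*h^3 + sqrt(2)*h^2/2 - 7*sqrt(2)*h/2 - 3*sqrt(2)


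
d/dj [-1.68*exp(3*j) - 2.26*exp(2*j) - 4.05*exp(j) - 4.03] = (-5.04*exp(2*j) - 4.52*exp(j) - 4.05)*exp(j)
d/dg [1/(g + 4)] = -1/(g + 4)^2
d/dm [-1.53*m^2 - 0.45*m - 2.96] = -3.06*m - 0.45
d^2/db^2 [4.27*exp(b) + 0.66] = 4.27*exp(b)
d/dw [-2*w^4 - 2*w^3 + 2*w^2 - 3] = 2*w*(-4*w^2 - 3*w + 2)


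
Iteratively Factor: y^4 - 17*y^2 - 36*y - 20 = (y + 2)*(y^3 - 2*y^2 - 13*y - 10) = (y - 5)*(y + 2)*(y^2 + 3*y + 2) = (y - 5)*(y + 1)*(y + 2)*(y + 2)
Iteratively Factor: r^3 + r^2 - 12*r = (r + 4)*(r^2 - 3*r) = r*(r + 4)*(r - 3)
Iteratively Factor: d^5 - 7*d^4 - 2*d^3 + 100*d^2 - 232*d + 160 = (d - 5)*(d^4 - 2*d^3 - 12*d^2 + 40*d - 32) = (d - 5)*(d - 2)*(d^3 - 12*d + 16) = (d - 5)*(d - 2)^2*(d^2 + 2*d - 8) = (d - 5)*(d - 2)^2*(d + 4)*(d - 2)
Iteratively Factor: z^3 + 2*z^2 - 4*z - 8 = (z - 2)*(z^2 + 4*z + 4) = (z - 2)*(z + 2)*(z + 2)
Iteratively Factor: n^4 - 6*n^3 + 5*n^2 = (n)*(n^3 - 6*n^2 + 5*n) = n*(n - 5)*(n^2 - n) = n^2*(n - 5)*(n - 1)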